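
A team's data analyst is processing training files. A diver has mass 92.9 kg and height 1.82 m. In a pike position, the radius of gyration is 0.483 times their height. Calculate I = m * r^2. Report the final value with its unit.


r = 0.483 * 1.82 = 0.87906 m
I = m * r^2 = 92.9 * 0.772746 = 71.788 kg*m^2

71.788 kg*m^2


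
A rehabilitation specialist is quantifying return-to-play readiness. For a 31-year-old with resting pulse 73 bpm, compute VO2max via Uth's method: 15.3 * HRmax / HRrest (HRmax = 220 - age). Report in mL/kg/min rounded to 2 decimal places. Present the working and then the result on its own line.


Step 1: HRmax = 220 - 31 = 189 bpm
Step 2: Ratio = 189 / 73 = 2.589
Step 3: VO2max = 15.3 * 2.589 = 39.61 mL/kg/min

39.61 mL/kg/min


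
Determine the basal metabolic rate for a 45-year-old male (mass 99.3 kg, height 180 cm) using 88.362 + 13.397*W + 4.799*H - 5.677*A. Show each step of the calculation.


BMR = 88.362 + 13.397*99.3 + 4.799*180 - 5.677*45
= 2027.04 kcal/day

2027.04 kcal/day


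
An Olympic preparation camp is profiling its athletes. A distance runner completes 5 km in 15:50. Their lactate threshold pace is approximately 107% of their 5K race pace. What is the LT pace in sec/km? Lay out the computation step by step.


Convert to seconds: 15 min 50 s = 950 s
Pace per km = 950 / 5 = 190.0 s/km
LT pace = 190.0 * 1.07 = 203.3 s/km

203.3 s/km


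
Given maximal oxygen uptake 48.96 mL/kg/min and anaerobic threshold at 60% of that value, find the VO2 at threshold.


Percentage as decimal = 0.6
VO2 at AT = 48.96 * 0.6 = 29.38 mL/kg/min

29.38 mL/kg/min


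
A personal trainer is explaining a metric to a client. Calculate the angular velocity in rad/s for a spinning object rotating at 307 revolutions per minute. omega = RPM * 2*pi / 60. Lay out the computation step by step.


omega = RPM * 2*pi / 60
= 307 * 6.28318531 / 60
= 32.149 rad/s

32.149 rad/s


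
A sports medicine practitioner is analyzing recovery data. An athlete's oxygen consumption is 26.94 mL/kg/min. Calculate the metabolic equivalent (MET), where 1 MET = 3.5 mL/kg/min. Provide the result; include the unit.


MET = VO2 / 3.5
= 26.94 / 3.5
= 7.7 METs

7.7 METs


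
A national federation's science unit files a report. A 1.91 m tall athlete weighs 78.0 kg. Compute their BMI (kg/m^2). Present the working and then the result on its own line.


height^2 = 3.6481 m^2
BMI = 78.0 / 3.6481 = 21.38 kg/m^2

21.38 kg/m^2


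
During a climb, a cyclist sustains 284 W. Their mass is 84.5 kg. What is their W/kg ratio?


Power-to-weight = 284 W / 84.5 kg
= 3.361 W/kg

3.361 W/kg


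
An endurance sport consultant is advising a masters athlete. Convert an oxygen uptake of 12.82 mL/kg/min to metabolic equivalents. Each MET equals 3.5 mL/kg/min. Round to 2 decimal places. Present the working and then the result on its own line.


One MET = 3.5 mL/kg/min
Number of METs = 12.82 / 3.5
= 3.66 METs

3.66 METs


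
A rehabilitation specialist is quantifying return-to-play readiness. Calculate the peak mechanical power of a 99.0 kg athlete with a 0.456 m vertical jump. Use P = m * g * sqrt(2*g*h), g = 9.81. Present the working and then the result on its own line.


First, sqrt(2gh) = sqrt(2 * 9.81 * 0.456)
= sqrt(8.94672) = 2.991107 m/s
Power = 99.0 * 9.81 * 2.991107 = 2904.93 W

2904.93 W


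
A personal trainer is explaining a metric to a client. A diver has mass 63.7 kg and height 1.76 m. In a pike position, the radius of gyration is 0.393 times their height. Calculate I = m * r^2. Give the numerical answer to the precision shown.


r = 0.393 * 1.76 = 0.69168 m
I = m * r^2 = 63.7 * 0.478421 = 30.475 kg*m^2

30.475 kg*m^2


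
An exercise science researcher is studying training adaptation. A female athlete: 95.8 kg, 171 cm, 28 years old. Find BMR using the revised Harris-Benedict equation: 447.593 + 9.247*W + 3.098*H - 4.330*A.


Intercept = 447.593
Weight contribution = 9.247 * 95.8 = 885.8626
Height contribution = 3.098 * 171 = 529.758
Age contribution = 4.33 * 28 = 121.24
BMR = 447.593 + 885.8626 + 529.758 - 121.24
= 1741.97 kcal/day

1741.97 kcal/day


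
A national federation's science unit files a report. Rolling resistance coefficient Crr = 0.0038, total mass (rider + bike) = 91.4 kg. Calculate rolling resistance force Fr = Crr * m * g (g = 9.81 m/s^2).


Fr = Crr * m * g
= 0.0038 * 91.4 * 9.81
= 3.407 N

3.407 N


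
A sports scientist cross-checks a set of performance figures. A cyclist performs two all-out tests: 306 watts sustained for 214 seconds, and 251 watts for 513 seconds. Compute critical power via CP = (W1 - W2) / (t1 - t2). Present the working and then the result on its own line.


W1 = P1 * t1 = 306 * 214 = 65484 J
W2 = P2 * t2 = 251 * 513 = 128763 J
CP = (65484 - 128763) / (214 - 513)
= 211.64 W

211.64 W


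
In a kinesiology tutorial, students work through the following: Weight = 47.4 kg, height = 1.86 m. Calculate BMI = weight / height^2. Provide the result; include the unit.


height^2 = 1.86^2 = 3.4596
BMI = 47.4 / 3.4596 = 13.7 kg/m^2

13.7 kg/m^2


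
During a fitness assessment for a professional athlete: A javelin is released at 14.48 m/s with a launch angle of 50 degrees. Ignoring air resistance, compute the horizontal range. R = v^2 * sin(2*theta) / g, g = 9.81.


Launch speed squared = 209.6704
sin(2 * 50 deg) = 0.984808
Range = 209.6704 * 0.984808 / 9.81
= 21.048 m

21.048 m


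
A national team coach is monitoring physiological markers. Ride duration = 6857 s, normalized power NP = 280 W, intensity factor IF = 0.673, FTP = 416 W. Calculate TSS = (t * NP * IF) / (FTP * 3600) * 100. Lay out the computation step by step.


Numerator = 6857 * 280 * 0.673 = 1292133.08
Denominator = 416 * 3600 = 1497600
TSS = 1292133.08 / 1497600 * 100
= 86.28

86.28 TSS


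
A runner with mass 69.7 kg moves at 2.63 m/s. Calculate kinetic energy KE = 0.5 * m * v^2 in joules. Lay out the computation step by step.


v^2 = 2.63^2 = 6.9169
KE = 0.5 * 69.7 * 6.9169
= 241.05 J

241.05 J


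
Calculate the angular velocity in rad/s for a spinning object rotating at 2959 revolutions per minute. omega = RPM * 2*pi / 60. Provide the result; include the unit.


omega = RPM * 2*pi / 60
= 2959 * 6.28318531 / 60
= 309.866 rad/s

309.866 rad/s


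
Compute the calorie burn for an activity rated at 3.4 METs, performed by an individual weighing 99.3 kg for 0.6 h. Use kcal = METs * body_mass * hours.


Product of METs and mass = 3.4 * 99.3 = 337.62
Total kcal = 337.62 * 0.6 = 202.57 kcal

202.57 kcal


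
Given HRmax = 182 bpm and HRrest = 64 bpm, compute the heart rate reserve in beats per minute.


Heart rate reserve = maximum HR minus resting HR
HRR = 182 - 64 = 118 bpm

118 bpm


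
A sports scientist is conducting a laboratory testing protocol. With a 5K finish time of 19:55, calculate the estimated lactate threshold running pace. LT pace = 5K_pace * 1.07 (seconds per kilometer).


Race duration = 1195 s for 5 km
Average pace = 1195 / 5 = 239.0 s/km
LT pace = 239.0 * 1.07
= 255.73 s/km

255.73 s/km


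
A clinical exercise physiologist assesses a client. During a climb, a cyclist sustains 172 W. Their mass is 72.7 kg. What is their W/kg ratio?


Power-to-weight = 172 W / 72.7 kg
= 2.366 W/kg

2.366 W/kg


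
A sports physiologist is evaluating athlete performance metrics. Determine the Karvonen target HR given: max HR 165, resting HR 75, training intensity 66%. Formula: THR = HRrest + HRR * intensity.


HRR = HRmax - HRrest = 165 - 75 = 90
THR = 75 + 90 * 0.66
= 134.4 bpm

134.4 bpm


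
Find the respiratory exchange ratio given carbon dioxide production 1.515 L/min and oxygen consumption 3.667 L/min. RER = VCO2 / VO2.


VCO2 = 1.515 L/min
VO2 = 3.667 L/min
RER = 1.515 / 3.667 = 0.4131

0.4131


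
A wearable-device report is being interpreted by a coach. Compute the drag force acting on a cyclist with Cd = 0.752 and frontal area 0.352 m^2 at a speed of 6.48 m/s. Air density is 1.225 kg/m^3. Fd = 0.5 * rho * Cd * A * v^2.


Step 1: v^2 = 41.9904
Step 2: Fd = 0.5 * 1.225 * 0.752 * 0.352 * 41.9904
= 6.808 N

6.808 N


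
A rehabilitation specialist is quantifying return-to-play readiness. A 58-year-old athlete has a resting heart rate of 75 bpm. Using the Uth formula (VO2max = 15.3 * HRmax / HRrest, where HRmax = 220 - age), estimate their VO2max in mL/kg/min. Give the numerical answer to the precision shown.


HRmax = 220 - 58 = 162 bpm
Ratio = HRmax / HRrest = 162 / 75 = 2.16
VO2max = 15.3 * 2.16 = 33.05 mL/kg/min

33.05 mL/kg/min


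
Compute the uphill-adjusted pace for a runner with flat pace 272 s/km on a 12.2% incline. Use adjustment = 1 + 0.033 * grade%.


Adjustment factor = 1 + 0.033 * 12.2 = 1.4026
Grade-adjusted pace = 272 * 1.4026 = 381.51 s/km

381.51 s/km


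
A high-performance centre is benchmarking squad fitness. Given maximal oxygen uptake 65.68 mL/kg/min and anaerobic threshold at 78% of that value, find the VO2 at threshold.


Percentage as decimal = 0.78
VO2 at AT = 65.68 * 0.78 = 51.23 mL/kg/min

51.23 mL/kg/min


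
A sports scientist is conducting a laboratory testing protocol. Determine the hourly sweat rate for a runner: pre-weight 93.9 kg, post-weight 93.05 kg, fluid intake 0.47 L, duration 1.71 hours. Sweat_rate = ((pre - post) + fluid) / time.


Mass lost = 93.9 - 93.05 = 0.85 kg
Add fluid consumed: 0.85 + 0.47 = 1.32 L total sweat
Sweat rate = 1.32 / 1.71 = 0.772 L/h

0.772 L/h


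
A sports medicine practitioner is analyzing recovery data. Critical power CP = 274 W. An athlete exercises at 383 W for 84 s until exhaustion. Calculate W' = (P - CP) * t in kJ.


P - CP = 383 - 274 = 109 W
W' = 109 * 84 = 9156 J
= 9156 / 1000 = 9.156 kJ

9.156 kJ


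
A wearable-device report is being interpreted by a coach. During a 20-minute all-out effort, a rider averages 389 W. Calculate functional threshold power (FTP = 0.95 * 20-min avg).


FTP = 0.95 * 389
= 369.55 W

369.55 W


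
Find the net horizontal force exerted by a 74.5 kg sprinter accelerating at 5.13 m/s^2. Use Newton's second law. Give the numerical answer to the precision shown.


Newton's second law: F = m * a
F = 74.5 * 5.13 = 382.19 N

382.19 N


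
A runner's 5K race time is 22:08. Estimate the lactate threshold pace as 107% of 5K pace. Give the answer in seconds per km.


Total race time = 22*60 + 8 = 1328 seconds
5K pace = 1328 / 5 = 265.6 sec/km
LT pace = 265.6 * 1.07 = 284.19 sec/km

284.19 s/km


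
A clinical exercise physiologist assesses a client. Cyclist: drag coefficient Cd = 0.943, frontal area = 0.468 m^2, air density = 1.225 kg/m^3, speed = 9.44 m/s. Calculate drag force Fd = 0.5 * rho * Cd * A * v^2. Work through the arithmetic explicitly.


v^2 = 9.44^2 = 89.1136
Fd = 0.5 * 1.225 * 0.943 * 0.468 * 89.1136
= 24.088 N

24.088 N


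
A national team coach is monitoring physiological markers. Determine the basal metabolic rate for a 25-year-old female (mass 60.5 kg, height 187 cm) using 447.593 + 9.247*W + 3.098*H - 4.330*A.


BMR = 447.593 + 9.247*60.5 + 3.098*187 - 4.330*25
= 1478.11 kcal/day

1478.11 kcal/day


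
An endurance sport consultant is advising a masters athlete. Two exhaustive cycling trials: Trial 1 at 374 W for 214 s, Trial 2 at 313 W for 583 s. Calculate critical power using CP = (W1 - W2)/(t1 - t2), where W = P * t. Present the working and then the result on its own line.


W1 = 374 * 214 = 80036 J
W2 = 313 * 583 = 182479 J
CP = (80036 - 182479) / (214 - 583)
= -102443 / -369
= 277.62 W

277.62 W


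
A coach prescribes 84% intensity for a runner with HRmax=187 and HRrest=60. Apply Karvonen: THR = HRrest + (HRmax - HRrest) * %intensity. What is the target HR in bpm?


Heart rate reserve = 187 - 60 = 127
Intensity fraction = 84 / 100 = 0.84
THR = 60 + 127 * 0.84 = 166.68 bpm

166.68 bpm


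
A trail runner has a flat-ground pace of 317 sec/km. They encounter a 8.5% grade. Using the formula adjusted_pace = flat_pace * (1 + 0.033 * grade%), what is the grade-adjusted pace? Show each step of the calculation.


Grade factor = 1 + 0.033 * 8.5 = 1.2805
Adjusted = 317 * 1.2805 = 405.92 sec/km

405.92 s/km


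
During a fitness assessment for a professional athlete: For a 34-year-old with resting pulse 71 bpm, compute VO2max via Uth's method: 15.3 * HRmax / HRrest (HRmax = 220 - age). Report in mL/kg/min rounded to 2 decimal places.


Step 1: HRmax = 220 - 34 = 186 bpm
Step 2: Ratio = 186 / 71 = 2.6197
Step 3: VO2max = 15.3 * 2.6197 = 40.08 mL/kg/min

40.08 mL/kg/min


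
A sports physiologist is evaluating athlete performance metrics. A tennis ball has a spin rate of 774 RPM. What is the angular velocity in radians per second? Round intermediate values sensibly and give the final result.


Convert RPM to rad/s: multiply by 2*pi and divide by 60
omega = 774 * 2 * pi / 60
= 81.053 rad/s

81.053 rad/s


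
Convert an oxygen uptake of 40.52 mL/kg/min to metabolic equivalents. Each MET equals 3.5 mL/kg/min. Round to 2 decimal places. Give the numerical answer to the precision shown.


One MET = 3.5 mL/kg/min
Number of METs = 40.52 / 3.5
= 11.58 METs

11.58 METs


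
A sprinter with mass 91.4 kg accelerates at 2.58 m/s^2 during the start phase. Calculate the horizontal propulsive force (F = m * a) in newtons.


F = m * a
= 91.4 * 2.58
= 235.81 N

235.81 N


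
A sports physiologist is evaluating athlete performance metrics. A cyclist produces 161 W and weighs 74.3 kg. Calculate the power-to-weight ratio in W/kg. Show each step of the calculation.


P/W = power / mass
= 161 / 74.3
= 2.167 W/kg

2.167 W/kg


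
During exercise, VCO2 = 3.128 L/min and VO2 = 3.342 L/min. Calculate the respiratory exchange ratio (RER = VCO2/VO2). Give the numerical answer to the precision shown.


RER = VCO2 / VO2
= 3.128 / 3.342
= 0.936

0.936


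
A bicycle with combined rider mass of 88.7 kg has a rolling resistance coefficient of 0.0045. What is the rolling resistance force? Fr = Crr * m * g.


Fr = 0.0045 * 88.7 * 9.81
= 0.39915 * 9.81
= 3.916 N

3.916 N


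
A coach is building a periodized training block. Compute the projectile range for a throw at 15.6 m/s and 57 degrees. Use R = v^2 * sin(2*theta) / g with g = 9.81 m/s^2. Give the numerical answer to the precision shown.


Two times the angle = 114 degrees
sin(114) = 0.913545
R = 243.36 * 0.913545 / 9.81 = 22.663 m

22.663 m


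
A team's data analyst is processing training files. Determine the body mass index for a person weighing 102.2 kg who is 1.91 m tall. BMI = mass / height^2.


BMI = mass / height^2
= 102.2 / 1.91^2
= 102.2 / 3.6481
= 28.01 kg/m^2

28.01 kg/m^2


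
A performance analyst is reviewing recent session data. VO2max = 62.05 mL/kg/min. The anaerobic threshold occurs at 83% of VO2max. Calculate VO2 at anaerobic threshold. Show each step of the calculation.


AT fraction = 83 / 100 = 0.83
AT VO2 = 62.05 * 0.83
= 51.5 mL/kg/min

51.5 mL/kg/min


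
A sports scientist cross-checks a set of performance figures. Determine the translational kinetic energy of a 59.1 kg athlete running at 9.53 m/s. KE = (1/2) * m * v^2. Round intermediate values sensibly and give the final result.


KE = 0.5 * m * v^2
= 0.5 * 59.1 * 9.53^2
= 0.5 * 59.1 * 90.8209
= 2683.76 J

2683.76 J


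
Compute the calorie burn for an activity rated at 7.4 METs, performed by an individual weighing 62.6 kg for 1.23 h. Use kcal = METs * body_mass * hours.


Product of METs and mass = 7.4 * 62.6 = 463.24
Total kcal = 463.24 * 1.23 = 569.79 kcal

569.79 kcal


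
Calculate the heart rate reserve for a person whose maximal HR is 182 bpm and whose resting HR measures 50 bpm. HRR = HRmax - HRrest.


HRmax = 182 bpm
HRrest = 50 bpm
HRR = 182 - 50 = 132 bpm

132 bpm


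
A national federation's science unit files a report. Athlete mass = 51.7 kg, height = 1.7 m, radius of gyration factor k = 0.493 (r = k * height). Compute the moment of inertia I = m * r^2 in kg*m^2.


r = k * height = 0.493 * 1.7 = 0.8381 m
r^2 = 0.8381^2 = 0.702412
I = 51.7 * 0.702412 = 36.315 kg*m^2

36.315 kg*m^2


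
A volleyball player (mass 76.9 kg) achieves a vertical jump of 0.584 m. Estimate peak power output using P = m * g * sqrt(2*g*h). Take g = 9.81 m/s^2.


2 * g * h = 2 * 9.81 * 0.584 = 11.45808
sqrt(11.45808) = 3.384979 m/s
P = 76.9 * 9.81 * 3.384979 = 2553.59 W

2553.59 W


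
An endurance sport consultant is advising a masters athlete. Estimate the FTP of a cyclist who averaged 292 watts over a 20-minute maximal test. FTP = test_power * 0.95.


FTP = 292 * 0.95 = 277.4 W

277.4 W


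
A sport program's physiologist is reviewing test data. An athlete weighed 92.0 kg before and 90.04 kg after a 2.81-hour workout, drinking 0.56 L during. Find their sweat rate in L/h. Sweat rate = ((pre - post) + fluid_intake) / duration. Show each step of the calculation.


Body mass change = 1.96 kg
Total sweat loss = 1.96 + 0.56 = 2.52 L
Rate = 2.52 / 2.81 = 0.897 L/h

0.897 L/h


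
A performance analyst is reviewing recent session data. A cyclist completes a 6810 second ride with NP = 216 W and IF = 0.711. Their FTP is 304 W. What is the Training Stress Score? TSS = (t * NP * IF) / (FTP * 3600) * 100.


t * NP * IF = 6810 * 216 * 0.711 = 1045852.56
FTP * 3600 = 1094400
TSS = (1045852.56 / 1094400) * 100 = 95.56

95.56 TSS


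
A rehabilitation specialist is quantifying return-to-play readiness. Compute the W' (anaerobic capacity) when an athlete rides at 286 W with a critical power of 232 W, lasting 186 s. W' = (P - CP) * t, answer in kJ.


Above-CP power = 54 W
Duration = 186 s
W' = 54 * 186 = 10044 J
Convert: 10044 / 1000 = 10.044 kJ

10.044 kJ


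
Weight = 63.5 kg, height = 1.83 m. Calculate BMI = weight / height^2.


height^2 = 1.83^2 = 3.3489
BMI = 63.5 / 3.3489 = 18.96 kg/m^2

18.96 kg/m^2


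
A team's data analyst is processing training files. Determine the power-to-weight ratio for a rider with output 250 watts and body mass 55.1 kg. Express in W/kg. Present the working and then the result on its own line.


P/W = 250 / 55.1 = 4.537 W/kg

4.537 W/kg


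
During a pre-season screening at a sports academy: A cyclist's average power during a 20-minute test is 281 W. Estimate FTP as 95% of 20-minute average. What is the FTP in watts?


FTP = 20-min power * 0.95
= 281 * 0.95
= 266.95 W

266.95 W


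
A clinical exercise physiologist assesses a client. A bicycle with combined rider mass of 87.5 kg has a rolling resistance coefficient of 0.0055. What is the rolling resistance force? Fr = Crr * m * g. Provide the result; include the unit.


Fr = 0.0055 * 87.5 * 9.81
= 0.48125 * 9.81
= 4.721 N

4.721 N


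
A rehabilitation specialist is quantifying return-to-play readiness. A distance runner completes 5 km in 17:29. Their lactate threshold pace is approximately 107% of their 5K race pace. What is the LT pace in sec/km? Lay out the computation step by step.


Convert to seconds: 17 min 29 s = 1049 s
Pace per km = 1049 / 5 = 209.8 s/km
LT pace = 209.8 * 1.07 = 224.49 s/km

224.49 s/km


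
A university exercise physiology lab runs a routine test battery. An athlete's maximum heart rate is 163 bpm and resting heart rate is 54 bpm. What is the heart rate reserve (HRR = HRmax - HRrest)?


HRR = HRmax - HRrest
= 163 - 54
= 109 bpm

109 bpm


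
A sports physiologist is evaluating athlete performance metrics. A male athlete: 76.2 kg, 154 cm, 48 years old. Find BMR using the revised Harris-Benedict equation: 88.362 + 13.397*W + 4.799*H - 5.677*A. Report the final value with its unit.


Intercept = 88.362
Weight contribution = 13.397 * 76.2 = 1020.8514
Height contribution = 4.799 * 154 = 739.046
Age contribution = 5.677 * 48 = 272.496
BMR = 88.362 + 1020.8514 + 739.046 - 272.496
= 1575.76 kcal/day

1575.76 kcal/day


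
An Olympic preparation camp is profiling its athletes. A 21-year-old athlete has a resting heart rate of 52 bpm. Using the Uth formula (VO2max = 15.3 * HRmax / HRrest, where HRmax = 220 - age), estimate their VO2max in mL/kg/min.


HRmax = 220 - 21 = 199 bpm
Ratio = HRmax / HRrest = 199 / 52 = 3.8269
VO2max = 15.3 * 3.8269 = 58.55 mL/kg/min

58.55 mL/kg/min


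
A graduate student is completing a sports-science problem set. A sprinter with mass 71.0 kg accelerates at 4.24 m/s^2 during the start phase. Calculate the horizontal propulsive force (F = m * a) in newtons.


F = m * a
= 71.0 * 4.24
= 301.04 N

301.04 N


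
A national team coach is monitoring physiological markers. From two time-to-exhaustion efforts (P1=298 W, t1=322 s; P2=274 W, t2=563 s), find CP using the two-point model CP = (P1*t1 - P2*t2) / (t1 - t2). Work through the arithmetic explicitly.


Work in trial 1 = 95956 J
Work in trial 2 = 154262 J
Delta work = -58306 J
Delta time = -241 s
CP = -58306 / -241 = 241.93 W

241.93 W


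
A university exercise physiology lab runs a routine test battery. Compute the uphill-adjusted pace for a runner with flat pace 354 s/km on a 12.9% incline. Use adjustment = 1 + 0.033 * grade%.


Adjustment factor = 1 + 0.033 * 12.9 = 1.4257
Grade-adjusted pace = 354 * 1.4257 = 504.7 s/km

504.7 s/km


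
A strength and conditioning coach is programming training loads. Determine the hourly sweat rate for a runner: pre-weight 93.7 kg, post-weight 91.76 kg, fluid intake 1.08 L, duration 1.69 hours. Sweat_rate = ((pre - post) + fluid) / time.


Mass lost = 93.7 - 91.76 = 1.94 kg
Add fluid consumed: 1.94 + 1.08 = 3.02 L total sweat
Sweat rate = 3.02 / 1.69 = 1.787 L/h

1.787 L/h


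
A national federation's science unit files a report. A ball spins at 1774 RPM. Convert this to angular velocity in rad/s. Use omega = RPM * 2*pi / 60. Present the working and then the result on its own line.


omega = 1774 * 2 * pi / 60
= 1774 * 6.28318531 / 60
= 11146.371 / 60
= 185.773 rad/s

185.773 rad/s


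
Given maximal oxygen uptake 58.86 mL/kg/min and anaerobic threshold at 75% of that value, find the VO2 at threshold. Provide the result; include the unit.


Percentage as decimal = 0.75
VO2 at AT = 58.86 * 0.75 = 44.15 mL/kg/min

44.15 mL/kg/min


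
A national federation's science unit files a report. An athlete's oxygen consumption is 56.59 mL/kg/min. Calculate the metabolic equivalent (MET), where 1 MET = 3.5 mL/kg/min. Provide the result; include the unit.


MET = VO2 / 3.5
= 56.59 / 3.5
= 16.17 METs

16.17 METs


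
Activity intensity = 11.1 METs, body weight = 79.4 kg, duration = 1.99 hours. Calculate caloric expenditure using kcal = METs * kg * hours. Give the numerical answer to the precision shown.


kcal = 11.1 * 79.4 * 1.99
= 881.34 * 1.99
= 1753.87 kcal

1753.87 kcal


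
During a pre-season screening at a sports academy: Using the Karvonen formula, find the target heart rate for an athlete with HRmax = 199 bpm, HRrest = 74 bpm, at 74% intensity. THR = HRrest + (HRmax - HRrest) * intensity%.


HRR = 199 - 74 = 125
THR = 74 + 125 * 0.74
= 74 + 92.5
= 166.5 bpm

166.5 bpm


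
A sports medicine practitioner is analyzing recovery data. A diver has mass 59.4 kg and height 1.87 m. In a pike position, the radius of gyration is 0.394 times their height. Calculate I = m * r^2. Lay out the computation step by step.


r = 0.394 * 1.87 = 0.73678 m
I = m * r^2 = 59.4 * 0.542845 = 32.245 kg*m^2

32.245 kg*m^2


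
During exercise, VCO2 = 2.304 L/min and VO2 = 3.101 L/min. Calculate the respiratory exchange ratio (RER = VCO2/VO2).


RER = VCO2 / VO2
= 2.304 / 3.101
= 0.743

0.743


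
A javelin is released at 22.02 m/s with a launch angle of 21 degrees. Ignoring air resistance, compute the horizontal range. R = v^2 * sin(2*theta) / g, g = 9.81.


Launch speed squared = 484.8804
sin(2 * 21 deg) = 0.669131
Range = 484.8804 * 0.669131 / 9.81
= 33.073 m

33.073 m


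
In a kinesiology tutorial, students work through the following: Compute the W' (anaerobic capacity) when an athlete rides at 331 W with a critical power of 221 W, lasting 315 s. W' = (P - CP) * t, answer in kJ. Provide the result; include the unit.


Above-CP power = 110 W
Duration = 315 s
W' = 110 * 315 = 34650 J
Convert: 34650 / 1000 = 34.65 kJ

34.65 kJ


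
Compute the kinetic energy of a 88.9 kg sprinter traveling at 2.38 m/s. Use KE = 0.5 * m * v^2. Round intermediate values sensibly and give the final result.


Velocity squared = 5.6644
KE = 0.5 * 88.9 * 5.6644 = 251.78 J

251.78 J


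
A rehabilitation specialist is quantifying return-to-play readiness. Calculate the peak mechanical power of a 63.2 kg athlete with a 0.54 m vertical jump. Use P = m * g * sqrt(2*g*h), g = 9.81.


First, sqrt(2gh) = sqrt(2 * 9.81 * 0.54)
= sqrt(10.5948) = 3.254965 m/s
Power = 63.2 * 9.81 * 3.254965 = 2018.05 W

2018.05 W


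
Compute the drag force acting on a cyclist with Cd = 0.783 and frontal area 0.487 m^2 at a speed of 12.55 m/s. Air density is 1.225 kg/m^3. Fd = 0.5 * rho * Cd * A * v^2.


Step 1: v^2 = 157.5025
Step 2: Fd = 0.5 * 1.225 * 0.783 * 0.487 * 157.5025
= 36.786 N

36.786 N


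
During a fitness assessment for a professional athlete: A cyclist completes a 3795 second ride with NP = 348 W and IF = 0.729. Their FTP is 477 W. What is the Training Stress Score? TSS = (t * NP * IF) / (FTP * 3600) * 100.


t * NP * IF = 3795 * 348 * 0.729 = 962761.14
FTP * 3600 = 1717200
TSS = (962761.14 / 1717200) * 100 = 56.07

56.07 TSS


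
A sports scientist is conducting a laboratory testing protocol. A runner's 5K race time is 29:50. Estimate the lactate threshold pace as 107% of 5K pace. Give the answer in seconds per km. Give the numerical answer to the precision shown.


Total race time = 29*60 + 50 = 1790 seconds
5K pace = 1790 / 5 = 358.0 sec/km
LT pace = 358.0 * 1.07 = 383.06 sec/km

383.06 s/km


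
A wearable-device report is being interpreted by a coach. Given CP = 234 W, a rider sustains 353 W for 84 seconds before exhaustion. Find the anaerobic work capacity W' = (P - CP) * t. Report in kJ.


Excess power = 353 - 234 = 119 W
Work above CP = 119 * 84 = 9996 J
W' = 9.996 kJ

9.996 kJ


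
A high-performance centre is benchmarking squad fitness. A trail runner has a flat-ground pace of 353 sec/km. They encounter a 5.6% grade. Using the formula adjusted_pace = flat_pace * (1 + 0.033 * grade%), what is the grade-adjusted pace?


Grade factor = 1 + 0.033 * 5.6 = 1.1848
Adjusted = 353 * 1.1848 = 418.23 sec/km

418.23 s/km


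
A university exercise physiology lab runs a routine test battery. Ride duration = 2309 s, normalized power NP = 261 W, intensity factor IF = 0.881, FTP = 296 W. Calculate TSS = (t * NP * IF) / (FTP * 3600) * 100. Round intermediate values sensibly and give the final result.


Numerator = 2309 * 261 * 0.881 = 530933.769
Denominator = 296 * 3600 = 1065600
TSS = 530933.769 / 1065600 * 100
= 49.82

49.82 TSS


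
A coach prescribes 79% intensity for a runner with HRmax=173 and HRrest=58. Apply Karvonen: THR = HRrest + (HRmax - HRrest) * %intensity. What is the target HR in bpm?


Heart rate reserve = 173 - 58 = 115
Intensity fraction = 79 / 100 = 0.79
THR = 58 + 115 * 0.79 = 148.85 bpm

148.85 bpm


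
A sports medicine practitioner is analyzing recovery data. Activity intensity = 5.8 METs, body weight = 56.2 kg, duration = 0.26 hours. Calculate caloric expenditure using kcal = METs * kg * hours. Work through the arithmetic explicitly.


kcal = 5.8 * 56.2 * 0.26
= 325.96 * 0.26
= 84.75 kcal

84.75 kcal


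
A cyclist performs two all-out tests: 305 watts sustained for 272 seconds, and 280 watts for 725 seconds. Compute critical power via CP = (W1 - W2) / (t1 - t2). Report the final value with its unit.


W1 = P1 * t1 = 305 * 272 = 82960 J
W2 = P2 * t2 = 280 * 725 = 203000 J
CP = (82960 - 203000) / (272 - 725)
= 264.99 W

264.99 W


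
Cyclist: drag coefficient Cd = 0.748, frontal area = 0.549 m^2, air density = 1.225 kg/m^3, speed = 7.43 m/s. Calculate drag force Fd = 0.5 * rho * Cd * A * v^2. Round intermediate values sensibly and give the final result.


v^2 = 7.43^2 = 55.2049
Fd = 0.5 * 1.225 * 0.748 * 0.549 * 55.2049
= 13.885 N

13.885 N


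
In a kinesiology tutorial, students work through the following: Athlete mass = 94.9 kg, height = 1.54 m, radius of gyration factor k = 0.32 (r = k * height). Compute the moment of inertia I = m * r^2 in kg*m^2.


r = k * height = 0.32 * 1.54 = 0.4928 m
r^2 = 0.4928^2 = 0.242852
I = 94.9 * 0.242852 = 23.047 kg*m^2

23.047 kg*m^2


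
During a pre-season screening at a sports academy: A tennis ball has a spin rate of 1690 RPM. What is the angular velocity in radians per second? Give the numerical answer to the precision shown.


Convert RPM to rad/s: multiply by 2*pi and divide by 60
omega = 1690 * 2 * pi / 60
= 176.976 rad/s

176.976 rad/s


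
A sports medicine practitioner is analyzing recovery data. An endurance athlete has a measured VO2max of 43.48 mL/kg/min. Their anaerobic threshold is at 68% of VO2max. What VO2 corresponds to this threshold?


Anaerobic threshold VO2 = VO2max * 68%
= 43.48 * 0.68
= 29.57 mL/kg/min

29.57 mL/kg/min


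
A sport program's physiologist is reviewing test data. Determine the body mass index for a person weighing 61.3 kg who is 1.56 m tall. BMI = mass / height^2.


BMI = mass / height^2
= 61.3 / 1.56^2
= 61.3 / 2.4336
= 25.19 kg/m^2

25.19 kg/m^2


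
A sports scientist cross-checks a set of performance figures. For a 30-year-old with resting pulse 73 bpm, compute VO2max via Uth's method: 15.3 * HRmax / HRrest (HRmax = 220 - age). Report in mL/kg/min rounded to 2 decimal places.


Step 1: HRmax = 220 - 30 = 190 bpm
Step 2: Ratio = 190 / 73 = 2.6027
Step 3: VO2max = 15.3 * 2.6027 = 39.82 mL/kg/min

39.82 mL/kg/min


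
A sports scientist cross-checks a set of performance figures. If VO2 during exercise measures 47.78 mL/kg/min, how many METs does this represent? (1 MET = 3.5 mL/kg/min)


METs = VO2 / 3.5 = 47.78 / 3.5 = 13.65

13.65 METs


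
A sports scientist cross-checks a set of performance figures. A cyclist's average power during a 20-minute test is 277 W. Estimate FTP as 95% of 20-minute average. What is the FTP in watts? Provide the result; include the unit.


FTP = 20-min power * 0.95
= 277 * 0.95
= 263.15 W

263.15 W


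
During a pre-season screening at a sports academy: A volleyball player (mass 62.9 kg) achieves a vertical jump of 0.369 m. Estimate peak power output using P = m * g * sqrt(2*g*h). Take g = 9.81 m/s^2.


2 * g * h = 2 * 9.81 * 0.369 = 7.23978
sqrt(7.23978) = 2.690684 m/s
P = 62.9 * 9.81 * 2.690684 = 1660.28 W

1660.28 W


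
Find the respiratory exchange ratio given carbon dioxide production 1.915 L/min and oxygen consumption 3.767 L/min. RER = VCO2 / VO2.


VCO2 = 1.915 L/min
VO2 = 3.767 L/min
RER = 1.915 / 3.767 = 0.5084

0.5084


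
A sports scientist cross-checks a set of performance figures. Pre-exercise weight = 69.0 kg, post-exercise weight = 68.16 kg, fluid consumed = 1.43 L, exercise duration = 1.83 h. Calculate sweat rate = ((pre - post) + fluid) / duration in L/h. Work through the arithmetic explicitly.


Weight loss = 69.0 - 68.16 = 0.84 kg (approx L)
Total sweat = 0.84 + 1.43 = 2.27 L
Sweat rate = 2.27 / 1.83 = 1.24 L/h

1.24 L/h


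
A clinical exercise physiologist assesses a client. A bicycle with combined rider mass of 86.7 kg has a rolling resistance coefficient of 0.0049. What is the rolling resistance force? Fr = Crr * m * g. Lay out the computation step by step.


Fr = 0.0049 * 86.7 * 9.81
= 0.42483 * 9.81
= 4.168 N

4.168 N


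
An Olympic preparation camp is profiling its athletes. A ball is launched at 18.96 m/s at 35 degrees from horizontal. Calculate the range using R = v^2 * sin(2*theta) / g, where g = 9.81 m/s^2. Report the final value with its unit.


sin(2 * 35) = sin(70) = 0.939693
v^2 = 18.96^2 = 359.4816
R = 359.4816 * 0.939693 / 9.81
= 34.434 m

34.434 m


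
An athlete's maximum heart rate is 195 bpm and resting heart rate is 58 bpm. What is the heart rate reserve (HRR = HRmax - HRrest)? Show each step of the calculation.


HRR = HRmax - HRrest
= 195 - 58
= 137 bpm

137 bpm


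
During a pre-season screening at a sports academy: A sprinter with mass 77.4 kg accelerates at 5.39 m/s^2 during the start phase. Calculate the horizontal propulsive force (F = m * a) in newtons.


F = m * a
= 77.4 * 5.39
= 417.19 N

417.19 N


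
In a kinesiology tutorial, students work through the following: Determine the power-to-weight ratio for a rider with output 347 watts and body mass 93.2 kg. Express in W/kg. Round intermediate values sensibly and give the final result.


P/W = 347 / 93.2 = 3.723 W/kg

3.723 W/kg


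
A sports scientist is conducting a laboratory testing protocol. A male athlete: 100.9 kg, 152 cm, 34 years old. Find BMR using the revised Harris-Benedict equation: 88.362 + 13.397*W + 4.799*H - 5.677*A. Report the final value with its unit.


Intercept = 88.362
Weight contribution = 13.397 * 100.9 = 1351.7573
Height contribution = 4.799 * 152 = 729.448
Age contribution = 5.677 * 34 = 193.018
BMR = 88.362 + 1351.7573 + 729.448 - 193.018
= 1976.55 kcal/day

1976.55 kcal/day


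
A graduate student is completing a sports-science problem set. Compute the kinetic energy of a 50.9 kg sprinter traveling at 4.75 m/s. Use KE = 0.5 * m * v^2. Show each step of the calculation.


Velocity squared = 22.5625
KE = 0.5 * 50.9 * 22.5625 = 574.22 J

574.22 J


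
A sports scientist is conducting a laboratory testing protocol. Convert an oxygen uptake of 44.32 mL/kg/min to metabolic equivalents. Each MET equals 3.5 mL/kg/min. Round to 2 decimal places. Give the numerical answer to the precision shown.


One MET = 3.5 mL/kg/min
Number of METs = 44.32 / 3.5
= 12.66 METs

12.66 METs


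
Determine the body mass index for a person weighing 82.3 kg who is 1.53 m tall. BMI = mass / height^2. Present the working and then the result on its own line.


BMI = mass / height^2
= 82.3 / 1.53^2
= 82.3 / 2.3409
= 35.16 kg/m^2

35.16 kg/m^2


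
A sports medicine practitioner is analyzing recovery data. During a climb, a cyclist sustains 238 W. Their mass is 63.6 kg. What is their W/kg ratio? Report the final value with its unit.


Power-to-weight = 238 W / 63.6 kg
= 3.742 W/kg

3.742 W/kg


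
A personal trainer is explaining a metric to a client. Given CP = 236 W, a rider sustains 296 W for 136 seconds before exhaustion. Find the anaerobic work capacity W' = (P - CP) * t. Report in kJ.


Excess power = 296 - 236 = 60 W
Work above CP = 60 * 136 = 8160 J
W' = 8.16 kJ

8.16 kJ


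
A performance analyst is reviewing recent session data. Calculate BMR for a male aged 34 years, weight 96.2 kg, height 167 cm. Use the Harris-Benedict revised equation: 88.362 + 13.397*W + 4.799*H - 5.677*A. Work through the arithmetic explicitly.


Substituting values:
W term = 13.397 * 96.2 = 1288.7914
H term = 4.799 * 167 = 801.433
A term = 5.677 * 34 = 193.018
BMR = 1985.57 kcal/day

1985.57 kcal/day


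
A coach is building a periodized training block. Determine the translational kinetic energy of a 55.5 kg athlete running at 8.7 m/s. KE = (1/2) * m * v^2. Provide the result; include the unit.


KE = 0.5 * m * v^2
= 0.5 * 55.5 * 8.7^2
= 0.5 * 55.5 * 75.69
= 2100.4 J

2100.4 J


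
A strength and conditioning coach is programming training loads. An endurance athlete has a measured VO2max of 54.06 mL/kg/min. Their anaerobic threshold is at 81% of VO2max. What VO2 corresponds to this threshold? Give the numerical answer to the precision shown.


Anaerobic threshold VO2 = VO2max * 81%
= 54.06 * 0.81
= 43.79 mL/kg/min

43.79 mL/kg/min


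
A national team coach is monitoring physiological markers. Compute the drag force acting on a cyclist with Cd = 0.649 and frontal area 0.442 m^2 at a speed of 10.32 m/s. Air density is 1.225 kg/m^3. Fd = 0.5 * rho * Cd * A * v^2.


Step 1: v^2 = 106.5024
Step 2: Fd = 0.5 * 1.225 * 0.649 * 0.442 * 106.5024
= 18.713 N

18.713 N


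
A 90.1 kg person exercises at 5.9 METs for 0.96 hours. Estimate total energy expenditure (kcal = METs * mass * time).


Energy = METs * mass(kg) * time(h)
= 5.9 * 90.1 * 0.96
= 510.33 kcal

510.33 kcal


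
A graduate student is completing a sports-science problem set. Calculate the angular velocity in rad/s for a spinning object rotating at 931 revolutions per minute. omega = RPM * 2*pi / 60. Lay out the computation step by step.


omega = RPM * 2*pi / 60
= 931 * 6.28318531 / 60
= 97.494 rad/s

97.494 rad/s


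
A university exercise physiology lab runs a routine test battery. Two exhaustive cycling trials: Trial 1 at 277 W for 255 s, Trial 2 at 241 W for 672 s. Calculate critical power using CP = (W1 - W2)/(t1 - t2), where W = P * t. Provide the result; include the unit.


W1 = 277 * 255 = 70635 J
W2 = 241 * 672 = 161952 J
CP = (70635 - 161952) / (255 - 672)
= -91317 / -417
= 218.99 W

218.99 W


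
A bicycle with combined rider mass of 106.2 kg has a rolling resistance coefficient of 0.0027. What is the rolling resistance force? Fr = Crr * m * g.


Fr = 0.0027 * 106.2 * 9.81
= 0.28674 * 9.81
= 2.813 N

2.813 N


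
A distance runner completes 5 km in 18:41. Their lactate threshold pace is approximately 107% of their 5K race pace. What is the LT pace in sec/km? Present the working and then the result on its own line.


Convert to seconds: 18 min 41 s = 1121 s
Pace per km = 1121 / 5 = 224.2 s/km
LT pace = 224.2 * 1.07 = 239.89 s/km

239.89 s/km


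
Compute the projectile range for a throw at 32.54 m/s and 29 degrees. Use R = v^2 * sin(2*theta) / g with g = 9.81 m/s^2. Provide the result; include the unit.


Two times the angle = 58 degrees
sin(58) = 0.848048
R = 1058.8516 * 0.848048 / 9.81 = 91.535 m

91.535 m


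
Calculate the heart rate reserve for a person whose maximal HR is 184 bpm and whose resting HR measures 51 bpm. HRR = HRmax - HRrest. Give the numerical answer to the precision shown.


HRmax = 184 bpm
HRrest = 51 bpm
HRR = 184 - 51 = 133 bpm

133 bpm


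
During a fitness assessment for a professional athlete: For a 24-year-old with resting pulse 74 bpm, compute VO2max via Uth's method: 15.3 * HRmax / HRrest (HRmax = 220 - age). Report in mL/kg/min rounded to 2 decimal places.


Step 1: HRmax = 220 - 24 = 196 bpm
Step 2: Ratio = 196 / 74 = 2.6486
Step 3: VO2max = 15.3 * 2.6486 = 40.52 mL/kg/min

40.52 mL/kg/min


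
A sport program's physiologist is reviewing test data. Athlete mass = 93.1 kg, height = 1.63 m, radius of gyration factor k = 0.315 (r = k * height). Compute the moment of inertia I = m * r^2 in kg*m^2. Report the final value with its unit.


r = k * height = 0.315 * 1.63 = 0.51345 m
r^2 = 0.51345^2 = 0.263631
I = 93.1 * 0.263631 = 24.544 kg*m^2

24.544 kg*m^2


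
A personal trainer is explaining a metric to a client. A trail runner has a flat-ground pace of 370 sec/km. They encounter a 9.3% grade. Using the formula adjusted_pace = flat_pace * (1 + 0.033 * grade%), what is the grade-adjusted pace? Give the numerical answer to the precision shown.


Grade factor = 1 + 0.033 * 9.3 = 1.3069
Adjusted = 370 * 1.3069 = 483.55 sec/km

483.55 s/km


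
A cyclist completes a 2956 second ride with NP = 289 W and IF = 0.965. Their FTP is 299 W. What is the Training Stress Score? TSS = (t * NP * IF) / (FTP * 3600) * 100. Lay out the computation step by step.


t * NP * IF = 2956 * 289 * 0.965 = 824384.06
FTP * 3600 = 1076400
TSS = (824384.06 / 1076400) * 100 = 76.59

76.59 TSS


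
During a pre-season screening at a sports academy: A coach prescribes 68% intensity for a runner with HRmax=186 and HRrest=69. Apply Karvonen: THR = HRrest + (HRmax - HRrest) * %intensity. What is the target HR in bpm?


Heart rate reserve = 186 - 69 = 117
Intensity fraction = 68 / 100 = 0.68
THR = 69 + 117 * 0.68 = 148.56 bpm

148.56 bpm


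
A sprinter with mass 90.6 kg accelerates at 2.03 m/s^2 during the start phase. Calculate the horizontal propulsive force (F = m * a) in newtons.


F = m * a
= 90.6 * 2.03
= 183.92 N

183.92 N
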